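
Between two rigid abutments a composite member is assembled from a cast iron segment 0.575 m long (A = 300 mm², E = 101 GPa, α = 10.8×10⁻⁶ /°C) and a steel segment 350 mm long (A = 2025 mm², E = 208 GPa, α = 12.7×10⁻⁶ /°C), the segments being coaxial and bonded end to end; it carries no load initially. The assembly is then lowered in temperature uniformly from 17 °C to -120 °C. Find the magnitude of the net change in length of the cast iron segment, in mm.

With the walls removed the bar would change length by δ_free = Σ αᵢΔT Lᵢ = 10.8×10⁻⁶×137×575 + 12.7×10⁻⁶×137×350 = 1.46 mm.
The walls prevent any net length change, so an axial force P (same in every segment) develops. Compatibility: P · Σ Lᵢ/(AᵢEᵢ) = δ_free.
Σ Lᵢ/(AᵢEᵢ) = 575/(300×101×10³) + 350/(2025×208×10³) = 1.981×10⁻⁵ mm/N.
P = 1.46 / 1.981×10⁻⁵ = 73690 N = 73.69 kN, tensile.
For the cast iron segment, free thermal change = 10.8×10⁻⁶×137×575 = 0.8508 mm and elastic change from P = 73690×575/(300×101×10³) = 1.398 mm; these oppose, so the net change is 0.548 mm (segment lengthens).

|ΔL| ≈ 0.548 mm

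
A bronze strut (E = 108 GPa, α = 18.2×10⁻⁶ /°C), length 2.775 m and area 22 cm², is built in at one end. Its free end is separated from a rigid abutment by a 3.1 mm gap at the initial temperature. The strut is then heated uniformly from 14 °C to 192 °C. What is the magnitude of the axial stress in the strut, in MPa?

σ ≈ 229 MPa (compressive)

Free thermal elongation = αΔT L = 18.2×10⁻⁶ × 178 × 2775 = 8.99 mm.
This exceeds the 3.1 mm gap, so the wall pushes back. The portion of expansion that must be recovered elastically is δ_free − gap = 8.99 − 3.1 = 5.89 mm.
So σ = E(δ_free − g)/L = 108×10³ × 5.89/2775 = 229.2 MPa.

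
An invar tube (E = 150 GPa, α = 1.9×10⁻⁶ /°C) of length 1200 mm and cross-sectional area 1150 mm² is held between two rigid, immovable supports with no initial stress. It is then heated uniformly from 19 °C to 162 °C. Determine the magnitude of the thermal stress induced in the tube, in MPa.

With length fixed, the mechanical strain must cancel the thermal strain αΔT = 1.9×10⁻⁶ × 143 = 271.7×10⁻⁶.
The stress required to suppress this strain is σ = Eε = 150×10³ × 271.7×10⁻⁶ = 40.75 MPa, compressive since the tube is trying to expand.

σ ≈ 40.8 MPa (compressive)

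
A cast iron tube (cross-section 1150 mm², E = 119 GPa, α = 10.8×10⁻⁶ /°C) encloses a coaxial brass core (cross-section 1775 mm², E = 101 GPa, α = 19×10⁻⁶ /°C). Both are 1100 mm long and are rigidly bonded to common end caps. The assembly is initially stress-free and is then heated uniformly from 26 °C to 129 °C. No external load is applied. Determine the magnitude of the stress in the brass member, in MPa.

The brass has the larger α, so on heating it would change length more than the cast iron if both were free. The rigid plates force a common final length, so the brass is put into compression and the cast iron into tension, with equal and opposite forces P (no external load).
Compatibility of the two members (thermal + elastic change equal): (α₁ − α₂)ΔT = P·[1/(A₁E₁) + 1/(A₂E₂)].
|α₁ − α₂|·ΔT = 8.2×10⁻⁶ × 103 = 0.0008446.
1/(A₁E₁) + 1/(A₂E₂) = 1/(1150×119×10³) + 1/(1775×101×10³) = 1.289×10⁻⁸ N⁻¹.
P = 0.0008446 / 1.289×10⁻⁸ = 65550 N = 65.55 kN.
σ_{brass} = P/A₂ = 65550/1775 = 36.93 MPa, compressive.

σ ≈ 36.9 MPa (compressive)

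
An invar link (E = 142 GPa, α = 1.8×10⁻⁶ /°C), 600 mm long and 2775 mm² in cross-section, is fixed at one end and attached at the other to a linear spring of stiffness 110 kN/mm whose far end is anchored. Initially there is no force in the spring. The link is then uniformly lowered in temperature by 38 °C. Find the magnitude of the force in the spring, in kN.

The unrestrained thermal change is αΔT L = 1.8×10⁻⁶ × 38 × 600 = 0.04104 mm.
With a force P in the spring, the elastic change of the link is PL/(AE) and that of the spring is P/k; compatibility requires their sum to equal δ_free.
So P = δ_free / [L/(AE) + 1/k] = 0.04104 / [ 600/(2775×142×10³) + 1/(110×10³) ].
P = 0.04104 / 1.061×10⁻⁵ = 3867 N.

P ≈ 3.87 kN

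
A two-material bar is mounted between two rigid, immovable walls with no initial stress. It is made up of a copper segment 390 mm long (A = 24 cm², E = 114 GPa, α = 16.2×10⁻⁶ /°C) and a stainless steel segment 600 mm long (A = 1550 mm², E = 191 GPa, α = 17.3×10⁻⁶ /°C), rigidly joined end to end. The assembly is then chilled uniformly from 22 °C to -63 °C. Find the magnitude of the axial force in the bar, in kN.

P ≈ 411 kN (tensile)

If the supports were absent, the total length change would be Σ αᵢΔT Lᵢ = 16.2×10⁻⁶×85×390 + 17.3×10⁻⁶×85×600 = 1.419 mm.
Since the ends are fixed, an axial force P builds up, equal in every segment, with P · Σ Lᵢ/(AᵢEᵢ) = δ_free.
Σ Lᵢ/(AᵢEᵢ) = 390/(2400×114×10³) + 600/(1550×191×10³) = 3.452×10⁻⁶ mm/N.
P = 1.419 / 3.452×10⁻⁶ = 411100 N = 411.1 kN, tensile.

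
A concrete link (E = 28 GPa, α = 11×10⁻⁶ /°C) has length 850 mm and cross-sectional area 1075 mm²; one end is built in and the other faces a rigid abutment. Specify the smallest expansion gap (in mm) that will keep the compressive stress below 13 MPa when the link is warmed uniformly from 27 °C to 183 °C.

g ≈ 1.06 mm

With no wall the link would lengthen by αΔT L = 11×10⁻⁶ × 156 × 850 = 1.459 mm.
A stress of 13 MPa corresponds to the wall pushing the link back by σL/E = 13×850/(28×10³) = 0.3946 mm.
So the gap has to take up the difference, g_min = δ_free − σL/E = 1.459 − 0.3946 = 1.064 mm.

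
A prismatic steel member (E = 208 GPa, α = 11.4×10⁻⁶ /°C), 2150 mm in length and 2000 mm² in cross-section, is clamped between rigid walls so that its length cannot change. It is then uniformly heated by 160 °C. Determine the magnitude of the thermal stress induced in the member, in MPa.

Because both ends are immovable the net strain is zero, and the suppressed thermal strain is αΔT = 11.4×10⁻⁶ × 160 = 1824×10⁻⁶.
Hence σ = E·αΔT = 208×10³ × 1824×10⁻⁶ = 379.4 MPa, compressive.

σ ≈ 379 MPa (compressive)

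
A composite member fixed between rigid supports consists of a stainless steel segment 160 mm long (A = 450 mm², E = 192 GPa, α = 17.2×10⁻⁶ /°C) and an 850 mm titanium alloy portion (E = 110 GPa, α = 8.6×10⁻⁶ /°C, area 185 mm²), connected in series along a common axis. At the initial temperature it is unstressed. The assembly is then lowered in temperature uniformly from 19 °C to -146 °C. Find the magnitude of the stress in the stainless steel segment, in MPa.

With the walls removed the bar would change length by δ_free = Σ αᵢΔT Lᵢ = 17.2×10⁻⁶×165×160 + 8.6×10⁻⁶×165×850 = 1.66 mm.
The walls prevent any net length change, so an axial force P (same in every segment) develops. Compatibility: P · Σ Lᵢ/(AᵢEᵢ) = δ_free.
The series flexibility is Σ Lᵢ/(AᵢEᵢ) = 160/(450×192×10³) + 850/(185×110×10³) = 4.362×10⁻⁵ mm/N.
P = 1.66 / 4.362×10⁻⁵ = 38060 N = 38.06 kN, tensile.
σ_{stainless steel} = P / A = 38060 / 450 = 84.58 MPa.

σ ≈ 84.6 MPa (tensile)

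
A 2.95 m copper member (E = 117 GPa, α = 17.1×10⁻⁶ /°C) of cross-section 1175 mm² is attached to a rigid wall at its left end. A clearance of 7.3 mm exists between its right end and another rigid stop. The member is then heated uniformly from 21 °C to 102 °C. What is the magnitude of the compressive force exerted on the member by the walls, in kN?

P ≈ 0 kN

Free thermal elongation = αΔT L = 17.1×10⁻⁶ × 81 × 2950 = 4.086 mm.
Since δ_free = 4.09 mm is less than the 7.3 mm gap, the member never touches the wall. No axial force develops.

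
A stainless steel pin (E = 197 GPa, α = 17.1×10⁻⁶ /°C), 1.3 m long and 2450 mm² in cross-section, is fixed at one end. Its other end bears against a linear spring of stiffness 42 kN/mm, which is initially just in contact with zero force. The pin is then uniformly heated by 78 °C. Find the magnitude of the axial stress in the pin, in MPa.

σ ≈ 26.7 MPa (compressive)

Free thermal expansion: δ_free = αΔT L = 17.1×10⁻⁶ × 78 × 1300 = 1.734 mm.
Let P be the compressive force at the spring. The pin shortens elastically by PL/(AE) and the spring compresses by P/k; together these equal δ_free.
P [ L/(AE) + 1/k ] = δ_free → P [ 1300/(2450×197×10³) + 1/(42×10³) ] = 1.734.
P = 1.734 / 2.65×10⁻⁵ = 65420 N.
σ = P/A = 65420/2450 = 26.7 MPa.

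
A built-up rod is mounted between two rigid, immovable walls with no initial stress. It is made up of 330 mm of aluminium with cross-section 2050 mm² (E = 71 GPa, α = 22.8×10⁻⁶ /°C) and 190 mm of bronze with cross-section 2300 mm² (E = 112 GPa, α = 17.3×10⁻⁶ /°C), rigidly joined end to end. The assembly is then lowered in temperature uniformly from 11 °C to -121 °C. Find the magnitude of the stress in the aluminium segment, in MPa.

If the supports were absent, the total length change would be Σ αᵢΔT Lᵢ = 22.8×10⁻⁶×132×330 + 17.3×10⁻⁶×132×190 = 1.427 mm.
Since the ends are fixed, an axial force P builds up, equal in every segment, with P · Σ Lᵢ/(AᵢEᵢ) = δ_free.
The series flexibility is Σ Lᵢ/(AᵢEᵢ) = 330/(2050×71×10³) + 190/(2300×112×10³) = 3.005×10⁻⁶ mm/N.
So P = 1.427 / 3.005×10⁻⁶ = 474.9 kN, tensile.
σ_{aluminium} = P / A = 474900 / 2050 = 231.7 MPa.

σ ≈ 232 MPa (tensile)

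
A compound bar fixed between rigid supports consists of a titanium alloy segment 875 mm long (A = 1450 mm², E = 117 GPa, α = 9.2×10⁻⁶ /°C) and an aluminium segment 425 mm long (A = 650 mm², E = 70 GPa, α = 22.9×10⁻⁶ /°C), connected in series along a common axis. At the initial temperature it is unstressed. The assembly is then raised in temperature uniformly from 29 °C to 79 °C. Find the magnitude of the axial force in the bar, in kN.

With the walls removed the bar would change length by δ_free = Σ αᵢΔT Lᵢ = 9.2×10⁻⁶×50×875 + 22.9×10⁻⁶×50×425 = 0.8891 mm.
The walls prevent any net length change, so an axial force P (same in every segment) develops. Compatibility: P · Σ Lᵢ/(AᵢEᵢ) = δ_free.
Σ Lᵢ/(AᵢEᵢ) = 875/(1450×117×10³) + 425/(650×70×10³) = 1.45×10⁻⁵ mm/N.
So P = 0.8891 / 1.45×10⁻⁵ = 61.33 kN, compressive.

P ≈ 61.3 kN (compressive)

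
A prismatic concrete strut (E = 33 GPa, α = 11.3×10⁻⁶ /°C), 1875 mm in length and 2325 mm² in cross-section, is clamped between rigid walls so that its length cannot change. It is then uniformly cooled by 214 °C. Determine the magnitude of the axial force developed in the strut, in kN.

P ≈ 186 kN (tensile)

The ends cannot move, so σ = EαΔT = 33×10³ × 11.3×10⁻⁶ × 214 = 79.8 MPa.
Axial force P = σA = 79.8 × 2325 = 185500 N = 185.5 kN, tensile.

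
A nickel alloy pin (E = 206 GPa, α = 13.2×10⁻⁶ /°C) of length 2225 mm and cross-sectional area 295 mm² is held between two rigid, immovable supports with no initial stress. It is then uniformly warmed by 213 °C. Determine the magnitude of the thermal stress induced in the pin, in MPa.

σ ≈ 579 MPa (compressive)

The supports are rigid, so the total axial strain is zero. The restrained thermal strain is ε = αΔT = 13.2×10⁻⁶ × 213 = 2811.6×10⁻⁶.
σ = EαΔT = 206×10³ × 13.2×10⁻⁶ × 213 = 579.2 MPa (compressive; the pin is trying to expand).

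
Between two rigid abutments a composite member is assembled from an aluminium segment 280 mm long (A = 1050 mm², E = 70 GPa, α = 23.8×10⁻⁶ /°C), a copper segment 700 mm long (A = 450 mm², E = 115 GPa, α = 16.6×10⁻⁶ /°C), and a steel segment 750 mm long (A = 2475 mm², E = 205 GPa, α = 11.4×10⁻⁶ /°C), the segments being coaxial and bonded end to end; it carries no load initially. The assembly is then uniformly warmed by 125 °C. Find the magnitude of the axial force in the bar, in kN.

P ≈ 178 kN (compressive)

With the walls removed the bar would change length by δ_free = Σ αᵢΔT Lᵢ = 23.8×10⁻⁶×125×280 + 16.6×10⁻⁶×125×700 + 11.4×10⁻⁶×125×750 = 3.354 mm.
The rigid supports impose zero overall length change; the single axial force P common to all segments must satisfy P Σ Lᵢ/(AᵢEᵢ) = δ_free.
Σ Lᵢ/(AᵢEᵢ) = 280/(1050×70×10³) + 700/(450×115×10³) + 750/(2475×205×10³) = 1.881×10⁻⁵ mm/N.
P = 3.354 / 1.881×10⁻⁵ = 178300 N = 178.3 kN, compressive.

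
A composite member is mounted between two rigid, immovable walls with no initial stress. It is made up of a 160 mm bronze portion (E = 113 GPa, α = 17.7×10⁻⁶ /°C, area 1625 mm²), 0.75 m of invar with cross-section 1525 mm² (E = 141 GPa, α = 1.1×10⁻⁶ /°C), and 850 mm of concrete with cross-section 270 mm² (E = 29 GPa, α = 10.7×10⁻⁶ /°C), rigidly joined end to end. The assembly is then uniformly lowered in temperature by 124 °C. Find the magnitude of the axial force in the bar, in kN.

With the walls removed the bar would change length by δ_free = Σ αᵢΔT Lᵢ = 17.7×10⁻⁶×124×160 + 1.1×10⁻⁶×124×750 + 10.7×10⁻⁶×124×850 = 1.581 mm.
The walls prevent any net length change, so an axial force P (same in every segment) develops. Compatibility: P · Σ Lᵢ/(AᵢEᵢ) = δ_free.
Σ Lᵢ/(AᵢEᵢ) = 160/(1625×113×10³) + 750/(1525×141×10³) + 850/(270×29×10³) = 0.0001129 mm/N.
P = 1.581 / 0.0001129 = 14000 N = 14 kN, tensile.

P ≈ 14 kN (tensile)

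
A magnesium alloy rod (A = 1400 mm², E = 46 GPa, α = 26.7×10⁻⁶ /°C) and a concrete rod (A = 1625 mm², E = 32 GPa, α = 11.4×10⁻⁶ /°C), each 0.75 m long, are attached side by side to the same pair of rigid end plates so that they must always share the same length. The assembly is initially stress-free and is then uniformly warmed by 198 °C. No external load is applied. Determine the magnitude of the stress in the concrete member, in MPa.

σ ≈ 53.6 MPa (tensile)

The magnesium alloy has the larger α, so on heating it would change length more than the concrete if both were free. The rigid plates force a common final length, so the magnesium alloy is put into compression and the concrete into tension, with equal and opposite forces P (no external load).
Equating the net (thermal + elastic) strains gives |α₁ − α₂|·ΔT = P·[1/(A₁E₁) + 1/(A₂E₂)].
|α₁ − α₂|·ΔT = 15.3×10⁻⁶ × 198 = 0.003029.
1/(A₁E₁) + 1/(A₂E₂) = 1/(1400×46×10³) + 1/(1625×32×10³) = 3.476×10⁻⁸ N⁻¹.
P = 0.003029 / 3.476×10⁻⁸ = 87160 N = 87.16 kN.
σ_{concrete} = P/A₂ = 87160/1625 = 53.63 MPa, tensile.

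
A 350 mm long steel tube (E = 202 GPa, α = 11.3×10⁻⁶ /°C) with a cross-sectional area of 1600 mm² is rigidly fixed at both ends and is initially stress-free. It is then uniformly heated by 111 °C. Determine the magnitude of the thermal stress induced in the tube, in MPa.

σ ≈ 253 MPa (compressive)

Because both ends are immovable the net strain is zero, and the suppressed thermal strain is αΔT = 11.3×10⁻⁶ × 111 = 1254.3×10⁻⁶.
σ = EαΔT = 202×10³ × 11.3×10⁻⁶ × 111 = 253.4 MPa (compressive; the tube is trying to expand).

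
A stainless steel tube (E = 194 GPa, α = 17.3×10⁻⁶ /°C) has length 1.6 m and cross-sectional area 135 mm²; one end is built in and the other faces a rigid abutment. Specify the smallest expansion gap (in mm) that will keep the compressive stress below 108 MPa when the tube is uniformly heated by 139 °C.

Free expansion if unrestrained: δ_free = αΔT L = 17.3×10⁻⁶ × 139 × 1600 = 3.848 mm.
At the allowable stress the elastic shortening the wall may impose is σL/E = 108 × 1600 / (194×10³) = 0.8907 mm.
The gap must absorb the remainder: g_min = 3.848 − 0.8907 = 2.957 mm.

g ≈ 2.96 mm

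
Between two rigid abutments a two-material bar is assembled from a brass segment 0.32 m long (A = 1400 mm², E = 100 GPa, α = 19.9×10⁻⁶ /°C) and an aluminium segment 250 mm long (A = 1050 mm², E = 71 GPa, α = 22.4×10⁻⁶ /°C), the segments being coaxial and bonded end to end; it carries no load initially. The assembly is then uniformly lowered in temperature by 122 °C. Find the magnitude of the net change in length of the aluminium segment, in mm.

|ΔL| ≈ 0.185 mm

Free thermal contraction of the whole bar: Σ αᵢΔT Lᵢ = 19.9×10⁻⁶×122×320 + 22.4×10⁻⁶×122×250 = 1.46 mm.
The rigid supports impose zero overall length change; the single axial force P common to all segments must satisfy P Σ Lᵢ/(AᵢEᵢ) = δ_free.
Σ Lᵢ/(AᵢEᵢ) = 320/(1400×100×10³) + 250/(1050×71×10³) = 5.639×10⁻⁶ mm/N.
Hence P = δ_free / Σ(L/AE) = 1.46/5.639×10⁻⁶ = 258.9 kN (tensile).
For the aluminium segment, free thermal change = 22.4×10⁻⁶×122×250 = 0.6832 mm and elastic change from P = 258900×250/(1050×71×10³) = 0.8683 mm; these oppose, so the net change is 0.185 mm (segment lengthens).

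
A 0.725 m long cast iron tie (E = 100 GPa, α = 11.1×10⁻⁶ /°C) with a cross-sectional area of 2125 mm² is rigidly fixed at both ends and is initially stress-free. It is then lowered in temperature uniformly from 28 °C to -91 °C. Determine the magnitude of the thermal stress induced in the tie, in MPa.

σ ≈ 132 MPa (tensile)

The supports are rigid, so the total axial strain is zero. The restrained thermal strain is ε = αΔT = 11.1×10⁻⁶ × 119 = 1320.9×10⁻⁶.
σ = EαΔT = 100×10³ × 11.1×10⁻⁶ × 119 = 132.1 MPa (tensile; the tie is trying to contract).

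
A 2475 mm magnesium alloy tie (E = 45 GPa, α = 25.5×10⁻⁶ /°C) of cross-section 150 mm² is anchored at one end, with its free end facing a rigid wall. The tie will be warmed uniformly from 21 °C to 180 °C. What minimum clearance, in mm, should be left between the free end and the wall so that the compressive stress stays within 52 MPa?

With no wall the tie would lengthen by αΔT L = 25.5×10⁻⁶ × 159 × 2475 = 10.03 mm.
At the allowable stress the elastic shortening the wall may impose is σL/E = 52 × 2475 / (45×10³) = 2.86 mm.
The gap must absorb the remainder: g_min = 10.03 − 2.86 = 7.175 mm.

g ≈ 7.17 mm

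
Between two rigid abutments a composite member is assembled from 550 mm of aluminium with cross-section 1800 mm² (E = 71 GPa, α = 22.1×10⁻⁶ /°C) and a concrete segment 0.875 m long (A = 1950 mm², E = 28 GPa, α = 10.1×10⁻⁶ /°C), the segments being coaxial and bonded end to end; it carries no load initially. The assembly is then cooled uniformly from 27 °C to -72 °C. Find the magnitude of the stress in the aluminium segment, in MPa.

If the supports were absent, the total length change would be Σ αᵢΔT Lᵢ = 22.1×10⁻⁶×99×550 + 10.1×10⁻⁶×99×875 = 2.078 mm.
The rigid supports impose zero overall length change; the single axial force P common to all segments must satisfy P Σ Lᵢ/(AᵢEᵢ) = δ_free.
The series flexibility is Σ Lᵢ/(AᵢEᵢ) = 550/(1800×71×10³) + 875/(1950×28×10³) = 2.033×10⁻⁵ mm/N.
So P = 2.078 / 2.033×10⁻⁵ = 102.2 kN, tensile.
σ_{aluminium} = P / A = 102200 / 1800 = 56.79 MPa.

σ ≈ 56.8 MPa (tensile)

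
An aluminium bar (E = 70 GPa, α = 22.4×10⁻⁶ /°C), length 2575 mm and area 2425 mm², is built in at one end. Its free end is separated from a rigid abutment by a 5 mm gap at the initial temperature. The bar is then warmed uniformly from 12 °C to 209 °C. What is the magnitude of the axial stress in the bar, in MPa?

If the wall were absent the bar would grow by αΔT L = 22.4×10⁻⁶ × 197 × 2575 = 11.36 mm.
After closing the 5 mm clearance, 11.36 − 5 = 6.363 mm of expansion remains to be suppressed by the wall.
So σ = E(δ_free − g)/L = 70×10³ × 6.363/2575 = 173 MPa.

σ ≈ 173 MPa (compressive)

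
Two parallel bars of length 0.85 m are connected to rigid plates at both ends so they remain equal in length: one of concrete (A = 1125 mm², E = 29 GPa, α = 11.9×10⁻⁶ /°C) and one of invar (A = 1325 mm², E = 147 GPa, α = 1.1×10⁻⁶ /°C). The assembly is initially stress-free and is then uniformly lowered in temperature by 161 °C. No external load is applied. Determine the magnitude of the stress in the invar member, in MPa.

σ ≈ 36.7 MPa (compressive)

The concrete has the larger α, so on cooling it would change length more than the invar if both were free. The rigid plates force a common final length, so the concrete is put into tension and the invar into compression, with equal and opposite forces P (no external load).
Setting the final lengths equal and cancelling L: (α₁ − α₂)ΔT = P/(A₁E₁) + P/(A₂E₂).
|α₁ − α₂|·ΔT = 10.8×10⁻⁶ × 161 = 0.001739.
1/(A₁E₁) + 1/(A₂E₂) = 1/(1125×29×10³) + 1/(1325×147×10³) = 3.579×10⁻⁸ N⁻¹.
P = 0.001739 / 3.579×10⁻⁸ = 48590 N = 48.59 kN.
σ_{invar} = P/A₂ = 48590/1325 = 36.67 MPa, compressive.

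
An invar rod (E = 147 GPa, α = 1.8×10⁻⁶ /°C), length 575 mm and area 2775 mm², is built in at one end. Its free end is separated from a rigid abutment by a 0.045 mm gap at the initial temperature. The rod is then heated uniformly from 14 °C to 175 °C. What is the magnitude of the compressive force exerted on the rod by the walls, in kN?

Unrestrained expansion: δ_free = αΔT L = 1.8×10⁻⁶ × 161 × 575 = 0.1666 mm.
The gap closes (δ_free > 0.045 mm) and the wall then resists a further 0.1666 − 0.045 = 0.1216 mm of expansion.
Compatibility: PL/(AE) = 0.1216 mm, so σ = P/A = E × (0.1216/575) = 31.1 MPa.
P = σA = 31.1 × 2775 = 86.29 kN.

P ≈ 86.3 kN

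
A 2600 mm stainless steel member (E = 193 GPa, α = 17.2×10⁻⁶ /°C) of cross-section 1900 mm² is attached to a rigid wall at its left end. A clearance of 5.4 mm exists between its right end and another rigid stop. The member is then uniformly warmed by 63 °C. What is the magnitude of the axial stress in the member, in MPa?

Unrestrained expansion: δ_free = αΔT L = 17.2×10⁻⁶ × 63 × 2600 = 2.817 mm.
This is smaller than the 5.4 mm clearance, so the member expands freely without reaching the stop — the stress is zero.

σ ≈ 0 MPa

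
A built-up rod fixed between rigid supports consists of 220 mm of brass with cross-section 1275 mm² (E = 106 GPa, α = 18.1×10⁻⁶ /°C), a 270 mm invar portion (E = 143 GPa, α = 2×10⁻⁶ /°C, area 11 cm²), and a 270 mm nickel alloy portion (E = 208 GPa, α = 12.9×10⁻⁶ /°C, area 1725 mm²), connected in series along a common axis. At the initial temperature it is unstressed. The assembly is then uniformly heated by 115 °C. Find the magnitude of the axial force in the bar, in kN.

If the supports were absent, the total length change would be Σ αᵢΔT Lᵢ = 18.1×10⁻⁶×115×220 + 2×10⁻⁶×115×270 + 12.9×10⁻⁶×115×270 = 0.9206 mm.
The rigid supports impose zero overall length change; the single axial force P common to all segments must satisfy P Σ Lᵢ/(AᵢEᵢ) = δ_free.
Σ Lᵢ/(AᵢEᵢ) = 220/(1275×106×10³) + 270/(1100×143×10³) + 270/(1725×208×10³) = 4.097×10⁻⁶ mm/N.
So P = 0.9206 / 4.097×10⁻⁶ = 224.7 kN, compressive.

P ≈ 225 kN (compressive)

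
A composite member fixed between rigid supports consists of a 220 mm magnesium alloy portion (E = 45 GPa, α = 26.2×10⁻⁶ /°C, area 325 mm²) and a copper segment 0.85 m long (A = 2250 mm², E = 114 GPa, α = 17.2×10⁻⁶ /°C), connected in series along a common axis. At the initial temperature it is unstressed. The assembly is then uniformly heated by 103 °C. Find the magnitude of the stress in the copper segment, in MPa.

σ ≈ 50.8 MPa (compressive)

Free thermal expansion of the whole bar: Σ αᵢΔT Lᵢ = 26.2×10⁻⁶×103×220 + 17.2×10⁻⁶×103×850 = 2.1 mm.
The rigid supports impose zero overall length change; the single axial force P common to all segments must satisfy P Σ Lᵢ/(AᵢEᵢ) = δ_free.
Σ Lᵢ/(AᵢEᵢ) = 220/(325×45×10³) + 850/(2250×114×10³) = 1.836×10⁻⁵ mm/N.
So P = 2.1 / 1.836×10⁻⁵ = 114.4 kN, compressive.
σ_{copper} = P / A = 114400 / 2250 = 50.83 MPa.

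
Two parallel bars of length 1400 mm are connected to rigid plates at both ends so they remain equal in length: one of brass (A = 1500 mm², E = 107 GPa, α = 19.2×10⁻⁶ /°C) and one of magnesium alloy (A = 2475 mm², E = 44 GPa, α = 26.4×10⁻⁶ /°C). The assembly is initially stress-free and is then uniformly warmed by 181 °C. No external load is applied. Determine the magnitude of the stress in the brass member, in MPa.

σ ≈ 56.4 MPa (tensile)

Both members must finish at the same length. With the larger α, the magnesium alloy tends to over-expand; the plates restrain it, putting the magnesium alloy in compression and the brass in tension. With no external load the two internal forces are equal and opposite, magnitude P.
Setting the final lengths equal and cancelling L: (α₁ − α₂)ΔT = P/(A₁E₁) + P/(A₂E₂).
|α₁ − α₂|·ΔT = 7.2×10⁻⁶ × 181 = 0.001303.
1/(A₁E₁) + 1/(A₂E₂) = 1/(1500×107×10³) + 1/(2475×44×10³) = 1.541×10⁻⁸ N⁻¹.
So P = 0.001303 / 1.541×10⁻⁸ = 84.55 kN.
σ_{brass} = P/A₁ = 84550/1500 = 56.37 MPa, tensile.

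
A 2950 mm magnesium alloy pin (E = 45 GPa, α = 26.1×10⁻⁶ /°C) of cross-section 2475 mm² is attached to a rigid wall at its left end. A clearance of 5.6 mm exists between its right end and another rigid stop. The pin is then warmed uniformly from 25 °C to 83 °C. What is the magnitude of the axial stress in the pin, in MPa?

σ ≈ 0 MPa

Free thermal elongation = αΔT L = 26.1×10⁻⁶ × 58 × 2950 = 4.466 mm.
This is smaller than the 5.6 mm clearance, so the pin expands freely without reaching the stop — the stress is zero.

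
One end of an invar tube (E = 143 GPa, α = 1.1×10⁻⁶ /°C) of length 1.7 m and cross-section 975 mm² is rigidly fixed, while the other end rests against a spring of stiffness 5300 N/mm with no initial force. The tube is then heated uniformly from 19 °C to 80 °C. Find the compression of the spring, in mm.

δ ≈ 0.107 mm

Free thermal expansion: δ_free = αΔT L = 1.1×10⁻⁶ × 61 × 1700 = 0.1141 mm.
With a force P in the spring, the elastic change of the tube is PL/(AE) and that of the spring is P/k; compatibility requires their sum to equal δ_free.
So P = δ_free / [L/(AE) + 1/k] = 0.1141 / [ 1700/(975×143×10³) + 1/(5300) ].
P = 0.1141 / 0.0002009 = 567.9 N.
Spring compression = P/k = 567.9/(5300) = 0.1071 mm.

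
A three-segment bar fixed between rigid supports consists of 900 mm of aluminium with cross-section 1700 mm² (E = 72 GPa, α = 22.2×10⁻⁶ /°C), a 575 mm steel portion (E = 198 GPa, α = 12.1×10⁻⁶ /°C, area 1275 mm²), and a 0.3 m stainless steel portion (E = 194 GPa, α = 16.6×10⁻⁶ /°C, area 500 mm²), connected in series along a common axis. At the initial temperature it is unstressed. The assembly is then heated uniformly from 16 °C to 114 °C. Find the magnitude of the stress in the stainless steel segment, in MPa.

σ ≈ 492 MPa (compressive)

If the supports were absent, the total length change would be Σ αᵢΔT Lᵢ = 22.2×10⁻⁶×98×900 + 12.1×10⁻⁶×98×575 + 16.6×10⁻⁶×98×300 = 3.128 mm.
The walls prevent any net length change, so an axial force P (same in every segment) develops. Compatibility: P · Σ Lᵢ/(AᵢEᵢ) = δ_free.
The series flexibility is Σ Lᵢ/(AᵢEᵢ) = 900/(1700×72×10³) + 575/(1275×198×10³) + 300/(500×194×10³) = 1.272×10⁻⁵ mm/N.
P = 3.128 / 1.272×10⁻⁵ = 245800 N = 245.8 kN, compressive.
σ_{stainless steel} = P / A = 245800 / 500 = 491.7 MPa.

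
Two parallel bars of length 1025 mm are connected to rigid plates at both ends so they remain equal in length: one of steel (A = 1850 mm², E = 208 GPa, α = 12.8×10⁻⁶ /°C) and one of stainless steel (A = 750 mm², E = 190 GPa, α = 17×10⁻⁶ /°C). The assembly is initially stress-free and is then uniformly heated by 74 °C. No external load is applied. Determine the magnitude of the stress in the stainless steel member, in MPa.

The stainless steel has the larger α, so on heating it would change length more than the steel if both were free. The rigid plates force a common final length, so the stainless steel is put into compression and the steel into tension, with equal and opposite forces P (no external load).
Setting the final lengths equal and cancelling L: (α₁ − α₂)ΔT = P/(A₁E₁) + P/(A₂E₂).
|α₁ − α₂|·ΔT = 4.2×10⁻⁶ × 74 = 0.0003108.
1/(A₁E₁) + 1/(A₂E₂) = 1/(1850×208×10³) + 1/(750×190×10³) = 9.616×10⁻⁹ N⁻¹.
So P = 0.0003108 / 9.616×10⁻⁹ = 32.32 kN.
σ_{stainless steel} = P/A₂ = 32320/750 = 43.09 MPa, compressive.

σ ≈ 43.1 MPa (compressive)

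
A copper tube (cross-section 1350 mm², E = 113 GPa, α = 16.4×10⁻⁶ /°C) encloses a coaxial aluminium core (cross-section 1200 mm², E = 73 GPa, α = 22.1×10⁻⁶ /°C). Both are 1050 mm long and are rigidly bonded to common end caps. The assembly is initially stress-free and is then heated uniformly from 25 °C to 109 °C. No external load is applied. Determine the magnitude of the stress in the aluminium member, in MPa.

Equilibrium of a rigid end plate with no external load gives equal and opposite internal forces ±P in the two members. Since α_{aluminium} > α_{copper}, heating drives the aluminium into compression and the copper into tension.
Setting the final lengths equal and cancelling L: (α₁ − α₂)ΔT = P/(A₁E₁) + P/(A₂E₂).
|α₁ − α₂|·ΔT = 5.7×10⁻⁶ × 84 = 0.0004788.
1/(A₁E₁) + 1/(A₂E₂) = 1/(1350×113×10³) + 1/(1200×73×10³) = 1.797×10⁻⁸ N⁻¹.
P = 0.0004788 / 1.797×10⁻⁸ = 26640 N = 26.64 kN.
σ_{aluminium} = P/A₂ = 26640/1200 = 22.2 MPa, compressive.

σ ≈ 22.2 MPa (compressive)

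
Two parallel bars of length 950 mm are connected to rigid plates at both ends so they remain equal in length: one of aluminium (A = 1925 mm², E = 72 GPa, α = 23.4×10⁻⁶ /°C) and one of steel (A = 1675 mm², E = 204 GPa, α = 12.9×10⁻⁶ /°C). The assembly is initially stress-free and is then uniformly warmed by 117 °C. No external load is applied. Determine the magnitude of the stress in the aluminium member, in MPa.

Both members must finish at the same length. With the larger α, the aluminium tends to over-expand; the plates restrain it, putting the aluminium in compression and the steel in tension. With no external load the two internal forces are equal and opposite, magnitude P.
Compatibility of the two members (thermal + elastic change equal): (α₁ − α₂)ΔT = P·[1/(A₁E₁) + 1/(A₂E₂)].
|α₁ − α₂|·ΔT = 10.5×10⁻⁶ × 117 = 0.001228.
1/(A₁E₁) + 1/(A₂E₂) = 1/(1925×72×10³) + 1/(1675×204×10³) = 1.014×10⁻⁸ N⁻¹.
So P = 0.001228 / 1.014×10⁻⁸ = 121.1 kN.
σ_{aluminium} = P/A₁ = 121100/1925 = 62.93 MPa, compressive.

σ ≈ 62.9 MPa (compressive)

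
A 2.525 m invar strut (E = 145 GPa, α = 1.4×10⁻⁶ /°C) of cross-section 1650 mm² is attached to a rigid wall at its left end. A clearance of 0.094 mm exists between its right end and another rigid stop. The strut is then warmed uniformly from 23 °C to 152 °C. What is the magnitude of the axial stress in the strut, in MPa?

Unrestrained expansion: δ_free = αΔT L = 1.4×10⁻⁶ × 129 × 2525 = 0.456 mm.
This exceeds the 0.094 mm gap, so the wall pushes back. The portion of expansion that must be recovered elastically is δ_free − gap = 0.456 − 0.094 = 0.362 mm.
That suppressed elongation corresponds to σ = E·Δ/L = 145×10³ × 0.362/2525 = 20.79 MPa.

σ ≈ 20.8 MPa (compressive)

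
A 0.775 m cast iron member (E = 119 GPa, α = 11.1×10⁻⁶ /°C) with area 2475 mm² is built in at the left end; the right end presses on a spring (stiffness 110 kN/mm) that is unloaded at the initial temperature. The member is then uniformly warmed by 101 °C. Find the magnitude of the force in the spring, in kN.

P ≈ 74.1 kN

The unrestrained thermal change is αΔT L = 11.1×10⁻⁶ × 101 × 775 = 0.8689 mm.
Let P be the compressive force at the spring. The member shortens elastically by PL/(AE) and the spring compresses by P/k; together these equal δ_free.
So P = δ_free / [L/(AE) + 1/k] = 0.8689 / [ 775/(2475×119×10³) + 1/(110×10³) ].
P = 0.8689 / 1.172×10⁻⁵ = 74120 N.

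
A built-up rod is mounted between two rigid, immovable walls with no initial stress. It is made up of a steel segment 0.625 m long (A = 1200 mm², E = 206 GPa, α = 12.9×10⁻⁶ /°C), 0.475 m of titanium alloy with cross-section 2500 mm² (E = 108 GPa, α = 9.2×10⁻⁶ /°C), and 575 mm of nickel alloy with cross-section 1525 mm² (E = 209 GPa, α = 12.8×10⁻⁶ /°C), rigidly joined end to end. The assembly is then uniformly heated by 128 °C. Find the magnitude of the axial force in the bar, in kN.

P ≈ 416 kN (compressive)

If the supports were absent, the total length change would be Σ αᵢΔT Lᵢ = 12.9×10⁻⁶×128×625 + 9.2×10⁻⁶×128×475 + 12.8×10⁻⁶×128×575 = 2.533 mm.
The rigid supports impose zero overall length change; the single axial force P common to all segments must satisfy P Σ Lᵢ/(AᵢEᵢ) = δ_free.
Σ Lᵢ/(AᵢEᵢ) = 625/(1200×206×10³) + 475/(2500×108×10³) + 575/(1525×209×10³) = 6.092×10⁻⁶ mm/N.
So P = 2.533 / 6.092×10⁻⁶ = 415.9 kN, compressive.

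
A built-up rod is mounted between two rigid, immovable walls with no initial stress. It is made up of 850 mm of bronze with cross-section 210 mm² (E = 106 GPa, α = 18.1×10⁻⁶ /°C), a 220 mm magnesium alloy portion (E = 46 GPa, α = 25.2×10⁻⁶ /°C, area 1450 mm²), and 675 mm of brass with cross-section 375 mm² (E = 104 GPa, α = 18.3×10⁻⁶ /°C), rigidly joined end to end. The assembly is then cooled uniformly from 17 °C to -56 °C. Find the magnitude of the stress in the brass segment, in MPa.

With the walls removed the bar would change length by δ_free = Σ αᵢΔT Lᵢ = 18.1×10⁻⁶×73×850 + 25.2×10⁻⁶×73×220 + 18.3×10⁻⁶×73×675 = 2.43 mm.
The walls prevent any net length change, so an axial force P (same in every segment) develops. Compatibility: P · Σ Lᵢ/(AᵢEᵢ) = δ_free.
Σ Lᵢ/(AᵢEᵢ) = 850/(210×106×10³) + 220/(1450×46×10³) + 675/(375×104×10³) = 5.879×10⁻⁵ mm/N.
Hence P = δ_free / Σ(L/AE) = 2.43/5.879×10⁻⁵ = 41.33 kN (tensile).
σ_{brass} = P / A = 41330 / 375 = 110.2 MPa.

σ ≈ 110 MPa (tensile)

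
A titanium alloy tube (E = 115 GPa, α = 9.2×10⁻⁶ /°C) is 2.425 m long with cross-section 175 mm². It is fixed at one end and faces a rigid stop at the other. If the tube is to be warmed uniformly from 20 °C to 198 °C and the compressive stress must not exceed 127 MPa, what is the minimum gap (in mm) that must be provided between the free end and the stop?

Free expansion if unrestrained: δ_free = αΔT L = 9.2×10⁻⁶ × 178 × 2425 = 3.971 mm.
A stress of 127 MPa corresponds to the wall pushing the tube back by σL/E = 127×2425/(115×10³) = 2.678 mm.
The gap must absorb the remainder: g_min = 3.971 − 2.678 = 1.293 mm.

g ≈ 1.29 mm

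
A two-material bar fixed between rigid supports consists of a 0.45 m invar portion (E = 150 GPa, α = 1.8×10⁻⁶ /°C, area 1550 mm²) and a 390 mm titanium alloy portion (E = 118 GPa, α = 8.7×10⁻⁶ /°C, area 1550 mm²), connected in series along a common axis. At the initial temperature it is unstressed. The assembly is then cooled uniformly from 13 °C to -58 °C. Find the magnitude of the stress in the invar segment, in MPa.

With the walls removed the bar would change length by δ_free = Σ αᵢΔT Lᵢ = 1.8×10⁻⁶×71×450 + 8.7×10⁻⁶×71×390 = 0.2984 mm.
The rigid supports impose zero overall length change; the single axial force P common to all segments must satisfy P Σ Lᵢ/(AᵢEᵢ) = δ_free.
Σ Lᵢ/(AᵢEᵢ) = 450/(1550×150×10³) + 390/(1550×118×10³) = 4.068×10⁻⁶ mm/N.
P = 0.2984 / 4.068×10⁻⁶ = 73360 N = 73.36 kN, tensile.
σ_{invar} = P / A = 73360 / 1550 = 47.33 MPa.

σ ≈ 47.3 MPa (tensile)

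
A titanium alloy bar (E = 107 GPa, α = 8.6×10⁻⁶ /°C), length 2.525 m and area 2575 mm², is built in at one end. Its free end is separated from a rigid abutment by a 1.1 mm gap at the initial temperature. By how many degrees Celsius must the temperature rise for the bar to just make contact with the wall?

Contact occurs when the free expansion equals the gap: αΔT L = 1.1 mm.
ΔT = 1.1 / (8.6×10⁻⁶ × 2525) = 50.66 °C.

ΔT ≈ 50.7 °C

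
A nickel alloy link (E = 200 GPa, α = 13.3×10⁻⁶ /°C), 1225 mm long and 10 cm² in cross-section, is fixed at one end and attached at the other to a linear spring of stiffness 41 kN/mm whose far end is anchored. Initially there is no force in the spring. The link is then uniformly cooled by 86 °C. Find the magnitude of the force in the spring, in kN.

If the spring were absent the link would shorten by αΔT L = 13.3×10⁻⁶ × 86 × 1225 = 1.401 mm.
Let P be the tensile force in the spring. The link extends elastically by PL/(AE) and the spring stretches by P/k; together these equal δ_free.
So P = δ_free / [L/(AE) + 1/k] = 1.401 / [ 1225/(1000×200×10³) + 1/(41×10³) ].
P = 1.401 / 3.052×10⁻⁵ = 45920 N.

P ≈ 45.9 kN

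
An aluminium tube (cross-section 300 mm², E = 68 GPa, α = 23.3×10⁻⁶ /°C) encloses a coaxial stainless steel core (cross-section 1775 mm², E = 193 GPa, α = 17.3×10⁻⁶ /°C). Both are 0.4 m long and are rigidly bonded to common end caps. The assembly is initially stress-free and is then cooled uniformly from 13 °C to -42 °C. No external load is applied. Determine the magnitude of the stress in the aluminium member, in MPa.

σ ≈ 21.2 MPa (tensile)

Both members must finish at the same length. With the larger α, the aluminium tends to over-contract; the plates restrain it, putting the aluminium in tension and the stainless steel in compression. With no external load the two internal forces are equal and opposite, magnitude P.
Equating the net (thermal + elastic) strains gives |α₁ − α₂|·ΔT = P·[1/(A₁E₁) + 1/(A₂E₂)].
|α₁ − α₂|·ΔT = 6×10⁻⁶ × 55 = 0.00033.
1/(A₁E₁) + 1/(A₂E₂) = 1/(300×68×10³) + 1/(1775×193×10³) = 5.194×10⁻⁸ N⁻¹.
So P = 0.00033 / 5.194×10⁻⁸ = 6.354 kN.
σ_{aluminium} = P/A₁ = 6354/300 = 21.18 MPa, tensile.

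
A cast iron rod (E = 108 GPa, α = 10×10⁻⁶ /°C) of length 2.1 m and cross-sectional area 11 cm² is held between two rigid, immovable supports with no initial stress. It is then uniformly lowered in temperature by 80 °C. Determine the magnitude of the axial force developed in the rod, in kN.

The ends cannot move, so σ = EαΔT = 108×10³ × 10×10⁻⁶ × 80 = 86.4 MPa.
P = AEαΔT = 1100 × 108×10³ × 10×10⁻⁶ × 80 = 95.04 kN (tensile).

P ≈ 95 kN (tensile)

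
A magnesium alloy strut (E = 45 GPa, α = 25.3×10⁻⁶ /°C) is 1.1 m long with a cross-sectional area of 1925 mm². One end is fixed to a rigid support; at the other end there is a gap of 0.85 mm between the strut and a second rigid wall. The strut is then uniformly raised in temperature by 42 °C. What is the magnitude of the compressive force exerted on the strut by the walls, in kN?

P ≈ 25.1 kN

Free thermal elongation = αΔT L = 25.3×10⁻⁶ × 42 × 1100 = 1.169 mm.
After closing the 0.85 mm clearance, 1.169 − 0.85 = 0.3189 mm of expansion remains to be suppressed by the wall.
That suppressed elongation corresponds to σ = E·Δ/L = 45×10³ × 0.3189/1100 = 13.04 MPa.
P = σA = 13.04 × 1925 = 25.11 kN.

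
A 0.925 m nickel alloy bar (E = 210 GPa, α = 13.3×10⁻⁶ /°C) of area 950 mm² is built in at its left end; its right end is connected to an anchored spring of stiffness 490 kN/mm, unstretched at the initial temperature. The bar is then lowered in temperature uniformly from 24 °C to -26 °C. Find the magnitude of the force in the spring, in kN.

P ≈ 92.1 kN

If the spring were absent the bar would shorten by αΔT L = 13.3×10⁻⁶ × 50 × 925 = 0.6151 mm.
With a force P in the spring, the elastic change of the bar is PL/(AE) and that of the spring is P/k; compatibility requires their sum to equal δ_free.
So P = δ_free / [L/(AE) + 1/k] = 0.6151 / [ 925/(950×210×10³) + 1/(490×10³) ].
P = 0.6151 / 6.677×10⁻⁶ = 92120 N.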